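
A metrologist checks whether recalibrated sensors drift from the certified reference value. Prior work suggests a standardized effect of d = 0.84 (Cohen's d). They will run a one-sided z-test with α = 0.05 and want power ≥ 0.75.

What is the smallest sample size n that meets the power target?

Set Φ(δ − 1.645) = 0.75; then δ − 1.645 = Φ⁻¹(0.75) = 0.674, giving δ = 2.319.
δ = d·√n ⇒ n = (δ/d)² = (2.319 / 0.84)² = 7.62.
Round up to the next whole unit.

n = 8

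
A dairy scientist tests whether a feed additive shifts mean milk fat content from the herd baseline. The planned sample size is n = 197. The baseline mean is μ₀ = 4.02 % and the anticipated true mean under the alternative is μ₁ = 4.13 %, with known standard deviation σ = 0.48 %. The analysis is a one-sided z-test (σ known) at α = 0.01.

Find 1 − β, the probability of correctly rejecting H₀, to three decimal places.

Power ≈ 0.813

Standardized effect: d = |μ₁ − μ₀| / σ = |4.13 − 4.02| / 0.48 = 0.2292
Noncentrality parameter: δ = d·√n = 0.2292 × √197 = 3.2165
One-sided α = 0.01 → critical value z_{0.01} = 2.326.
Power = P(Z > 2.326 − δ) = Φ(0.890) = 0.8133.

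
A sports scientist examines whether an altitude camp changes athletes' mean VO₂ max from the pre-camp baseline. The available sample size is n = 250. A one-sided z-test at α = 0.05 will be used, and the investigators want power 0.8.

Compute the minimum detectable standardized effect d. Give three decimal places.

d ≈ 0.157

Need Φ(δ − 1.645) = 0.8, so δ = 1.645 + 0.842 = 2.486.
δ = d·√n ⇒ d = δ/√n = 2.486/√250 = 0.1573.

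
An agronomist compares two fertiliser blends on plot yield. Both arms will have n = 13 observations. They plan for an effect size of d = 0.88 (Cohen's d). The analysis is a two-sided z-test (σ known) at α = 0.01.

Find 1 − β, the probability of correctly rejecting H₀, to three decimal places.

Noncentrality parameter: λ = d·√(n/2) = 0.88 × √(13/2) = 2.2436
Critical value for a two-sided test at α = 0.01: z_{α/2} = 2.576.
Power = Φ(λ − 2.576) + Φ(−λ − 2.576) = Φ(-0.332) + Φ(-4.819) = 0.3698 + 0.0000 = 0.3698.

Power ≈ 0.370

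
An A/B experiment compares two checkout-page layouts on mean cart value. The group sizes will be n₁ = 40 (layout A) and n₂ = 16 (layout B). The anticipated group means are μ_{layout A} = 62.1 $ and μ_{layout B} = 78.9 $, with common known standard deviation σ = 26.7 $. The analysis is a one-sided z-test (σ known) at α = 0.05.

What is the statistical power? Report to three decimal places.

Standardized effect: d = |μ_{layout A} − μ_{layout B}| / σ = |62.1 − 78.9| / 26.7 = 0.6292
Noncentrality parameter: δ = d / √(1/n₁ + 1/n₂) = 0.6292 / √(1/40 + 1/16) = 2.1271
One-sided α = 0.05 → critical value z_{0.05} = 1.645.
Power = Φ(δ − 1.645) = Φ(0.482) = 0.6852.

Power ≈ 0.685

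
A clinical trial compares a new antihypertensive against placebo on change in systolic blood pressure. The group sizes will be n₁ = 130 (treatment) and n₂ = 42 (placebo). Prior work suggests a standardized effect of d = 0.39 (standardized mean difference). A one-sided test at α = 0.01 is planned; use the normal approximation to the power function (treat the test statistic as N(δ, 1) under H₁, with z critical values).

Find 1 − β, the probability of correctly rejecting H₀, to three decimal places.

Power ≈ 0.449

Noncentrality parameter: δ = d / √(1/n₁ + 1/n₂) = 0.39 / √(1/130 + 1/42) = 2.1973
One-sided α = 0.01 → critical value z_{0.01} = 2.326.
Power = Φ(δ − 2.326) = Φ(-0.129) = 0.4487.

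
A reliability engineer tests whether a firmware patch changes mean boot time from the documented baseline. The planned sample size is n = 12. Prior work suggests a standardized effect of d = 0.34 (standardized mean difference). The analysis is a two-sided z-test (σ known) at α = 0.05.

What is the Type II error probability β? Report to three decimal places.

Noncentrality parameter: λ = d·√n = 0.34 × √12 = 1.1778
Critical value for a two-sided test at α = 0.05: z_{α/2} = 1.960.
Power = Φ(λ − 1.960) + Φ(−λ − 1.960) = Φ(-0.782) + Φ(-3.138) = 0.2171 + 0.0009 = 0.2179.
Type II error: β = 1 − power = 1 − 0.2179 = 0.7821.

β ≈ 0.782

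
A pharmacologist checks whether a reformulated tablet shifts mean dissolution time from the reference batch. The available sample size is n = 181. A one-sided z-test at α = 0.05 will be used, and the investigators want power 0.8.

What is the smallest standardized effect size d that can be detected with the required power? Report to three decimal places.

d ≈ 0.185

Need Φ(δ − 1.645) = 0.8, so δ = 1.645 + 0.842 = 2.486.
δ = d·√n ⇒ d = δ/√n = 2.486/√181 = 0.1848.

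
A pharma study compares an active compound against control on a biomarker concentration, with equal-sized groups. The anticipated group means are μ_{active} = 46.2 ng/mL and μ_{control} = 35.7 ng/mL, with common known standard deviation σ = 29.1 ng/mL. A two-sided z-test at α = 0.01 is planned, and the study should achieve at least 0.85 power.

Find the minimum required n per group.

Standardized effect: d = |μ_{active} − μ_{control}| / σ = |46.2 − 35.7| / 29.1 = 0.3608
For power 0.85 need Φ(δ − z_{0.005}) = 0.85, so δ = z_{0.005} + z_{0.15} = 2.576 + 1.036 = 3.612.
(For δ > 0 the lower-tail rejection region contributes negligibly to power, so the one-term inversion is standard.)
δ = d·√(n/2) ⇒ n = 2(δ/d)² = 2 × (3.612 / 0.3608)² = 200.45.
Round up to the next whole unit.

n = 201 per group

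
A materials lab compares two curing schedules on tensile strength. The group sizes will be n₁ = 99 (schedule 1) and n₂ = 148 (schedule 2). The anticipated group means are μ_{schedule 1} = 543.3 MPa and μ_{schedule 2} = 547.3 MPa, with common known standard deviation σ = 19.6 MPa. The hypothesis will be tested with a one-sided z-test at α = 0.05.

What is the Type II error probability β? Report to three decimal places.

β ≈ 0.529

Standardized effect: d = |μ_{schedule 1} − μ_{schedule 2}| / σ = |543.3 − 547.3| / 19.6 = 0.2041
Noncentrality parameter: λ = d / √(1/n₁ + 1/n₂) = 0.2041 / √(1/99 + 1/148) = 1.5718
Critical value for a one-sided test at α = 0.05: z_α = 1.645.
Power = P(Z > 1.645 − λ) = Φ(-0.073) = 0.4709.
Type II error: β = 1 − power = 1 − 0.4709 = 0.5291.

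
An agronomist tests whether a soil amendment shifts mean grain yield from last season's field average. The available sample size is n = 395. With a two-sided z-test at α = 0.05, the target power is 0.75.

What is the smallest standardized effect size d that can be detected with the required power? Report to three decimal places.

Required noncentrality: δ = z_{0.025} + z_{0.25} = 1.960 + 0.674 = 2.634.
(Lower-tail contribution to power is negligible for δ > 0.)
δ = d·√n ⇒ d = δ/√n = 2.634/√395 = 0.1326.

d ≈ 0.133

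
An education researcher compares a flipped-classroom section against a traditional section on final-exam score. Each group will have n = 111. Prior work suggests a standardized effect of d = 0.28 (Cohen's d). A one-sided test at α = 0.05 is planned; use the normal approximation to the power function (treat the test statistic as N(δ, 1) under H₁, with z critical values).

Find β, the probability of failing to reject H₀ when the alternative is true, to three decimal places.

β ≈ 0.330

Noncentrality parameter: δ = d·√(n/2) = 0.28 × √(111/2) = 2.0860
One-sided α = 0.05 → critical value z_{0.05} = 1.645.
Power = P(Z > 1.645 − δ) = Φ(0.441) = 0.6704.
Type II error: β = 1 − power = 1 − 0.6704 = 0.3296.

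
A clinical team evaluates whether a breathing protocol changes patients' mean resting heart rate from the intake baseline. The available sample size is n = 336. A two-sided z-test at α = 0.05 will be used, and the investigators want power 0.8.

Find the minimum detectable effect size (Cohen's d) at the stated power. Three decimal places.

Required noncentrality: δ = z_{0.025} + z_{0.20} = 1.960 + 0.842 = 2.802.
(The second rejection-region term Φ(−δ − z_{α/2}) is negligible and dropped.)
δ = d·√n ⇒ d = δ/√n = 2.802/√336 = 0.1528.

d ≈ 0.153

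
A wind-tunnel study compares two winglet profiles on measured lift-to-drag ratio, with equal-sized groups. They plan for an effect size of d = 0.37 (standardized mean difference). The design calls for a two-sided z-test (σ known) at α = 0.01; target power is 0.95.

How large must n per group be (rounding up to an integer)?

For power 0.95 need Φ(δ − z_{0.005}) = 0.95, so δ = z_{0.005} + z_{0.05} = 2.576 + 1.645 = 4.221.
(Ignoring the negligible lower-tail rejection probability gives the usual closed-form inversion.)
δ = d·√(n/2) ⇒ n = 2(δ/d)² = 2 × (4.221 / 0.37)² = 260.25.
Round up to the next whole unit.

n = 261 per group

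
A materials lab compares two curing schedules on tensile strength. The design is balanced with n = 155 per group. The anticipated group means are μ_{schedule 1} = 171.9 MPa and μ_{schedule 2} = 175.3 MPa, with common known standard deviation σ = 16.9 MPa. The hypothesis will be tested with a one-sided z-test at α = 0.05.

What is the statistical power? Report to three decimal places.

Standardized effect: d = |μ_{schedule 1} − μ_{schedule 2}| / σ = |171.9 − 175.3| / 16.9 = 0.2012
Noncentrality parameter: δ = d·√(n/2) = 0.2012 × √(155/2) = 1.7711
One-sided α = 0.05 → critical value z_{0.05} = 1.645.
Power = Φ(δ − 1.645) = Φ(0.126) = 0.5502.

Power ≈ 0.550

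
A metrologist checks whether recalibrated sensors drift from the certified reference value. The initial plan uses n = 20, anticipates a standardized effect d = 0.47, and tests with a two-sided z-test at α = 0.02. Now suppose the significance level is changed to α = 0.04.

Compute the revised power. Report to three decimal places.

Power ≈ 0.519

δ = d·√n = 0.47 × √20 = 2.1019 (unchanged). New critical value: z_{0.02} = 2.054.
Revised power = Φ(δ − 2.054) + Φ(−δ − 2.054) = Φ(0.048) + Φ(-4.156) = 0.5192 + 0.0000 = 0.5192.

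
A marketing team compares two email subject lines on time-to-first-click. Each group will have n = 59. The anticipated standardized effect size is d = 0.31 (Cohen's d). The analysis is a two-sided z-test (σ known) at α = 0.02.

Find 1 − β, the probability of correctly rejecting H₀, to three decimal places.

Power ≈ 0.260

Noncentrality parameter: δ = d·√(n/2) = 0.31 × √(59/2) = 1.6837
Two-sided α = 0.02 → critical value z_{0.01} = 2.326.
Power = Φ(δ − 2.326) + Φ(−δ − 2.326) = Φ(-0.643) + Φ(-4.010) = 0.2602 + 0.0000 = 0.2603.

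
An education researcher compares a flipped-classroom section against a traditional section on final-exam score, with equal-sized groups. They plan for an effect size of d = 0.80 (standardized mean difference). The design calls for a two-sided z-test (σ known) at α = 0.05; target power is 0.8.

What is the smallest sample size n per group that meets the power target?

For power 0.8 need Φ(δ − z_{0.025}) = 0.8, so δ = z_{0.025} + z_{0.20} = 1.960 + 0.842 = 2.802.
(Ignoring the negligible lower-tail rejection probability gives the usual closed-form inversion.)
δ = d·√(n/2) ⇒ n = 2(δ/d)² = 2 × (2.802 / 0.80)² = 24.53.
Rounding up, n = 25 per group.

n = 25 per group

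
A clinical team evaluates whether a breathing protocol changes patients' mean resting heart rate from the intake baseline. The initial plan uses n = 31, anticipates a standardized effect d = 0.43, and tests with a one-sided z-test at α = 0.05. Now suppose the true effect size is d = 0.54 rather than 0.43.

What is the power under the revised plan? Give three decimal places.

Power ≈ 0.913

With d = 0.54: δ = d·√n = 0.54 × √31 = 3.0066. Critical value z_{0.05} = 1.645.
Revised power = P(Z > 1.645 − δ) = Φ(1.362) = 0.9134.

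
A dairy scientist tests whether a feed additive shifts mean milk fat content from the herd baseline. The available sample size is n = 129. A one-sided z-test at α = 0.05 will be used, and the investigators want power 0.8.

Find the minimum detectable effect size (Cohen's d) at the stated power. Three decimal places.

Required noncentrality: δ = z_{0.05} + z_{0.20} = 1.645 + 0.842 = 2.486.
δ = d·√n ⇒ d = δ/√n = 2.486/√129 = 0.2189.

d ≈ 0.219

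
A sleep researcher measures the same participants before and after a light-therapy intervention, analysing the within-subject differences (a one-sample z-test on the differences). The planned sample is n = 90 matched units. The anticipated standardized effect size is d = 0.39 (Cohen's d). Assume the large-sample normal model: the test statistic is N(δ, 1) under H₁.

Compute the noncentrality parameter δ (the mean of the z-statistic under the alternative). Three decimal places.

δ ≈ 3.700

The noncentrality parameter scales effect size by the design's sample-size factor: δ = d·√n = 0.39 × √90 = 3.6999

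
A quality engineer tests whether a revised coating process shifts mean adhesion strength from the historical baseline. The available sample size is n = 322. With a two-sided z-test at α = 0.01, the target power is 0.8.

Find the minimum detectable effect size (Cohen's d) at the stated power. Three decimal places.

Required noncentrality: δ = z_{0.005} + z_{0.20} = 2.576 + 0.842 = 3.417.
(Lower-tail contribution to power is negligible for δ > 0.)
δ = d·√n ⇒ d = δ/√n = 3.417/√322 = 0.1904.

d ≈ 0.190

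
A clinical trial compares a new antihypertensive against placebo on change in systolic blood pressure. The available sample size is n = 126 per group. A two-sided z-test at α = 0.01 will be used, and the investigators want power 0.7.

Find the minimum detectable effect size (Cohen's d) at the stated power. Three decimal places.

d ≈ 0.391

Need Φ(δ − 2.576) = 0.7, so δ = 2.576 + 0.524 = 3.100.
(Lower-tail contribution to power is negligible for δ > 0.)
δ = d·√(n/2) ⇒ d = δ/√(n/2) = 3.100/√(126/2) = 0.3906.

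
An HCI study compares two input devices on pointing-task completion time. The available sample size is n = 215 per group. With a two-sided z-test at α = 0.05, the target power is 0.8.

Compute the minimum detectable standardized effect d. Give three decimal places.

d ≈ 0.270

Need Φ(δ − 1.960) = 0.8, so δ = 1.960 + 0.842 = 2.802.
(Lower-tail contribution to power is negligible for δ > 0.)
δ = d·√(n/2) ⇒ d = δ/√(n/2) = 2.802/√(215/2) = 0.2702.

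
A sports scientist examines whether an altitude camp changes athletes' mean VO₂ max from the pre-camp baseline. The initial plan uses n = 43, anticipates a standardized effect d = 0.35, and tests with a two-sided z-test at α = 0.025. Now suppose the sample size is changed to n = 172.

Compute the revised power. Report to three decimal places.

Power ≈ 0.991

With n = 172: δ = d·√n = 0.35 × √172 = 4.5902. Critical value z_{0.0125} = 2.241.
Revised power = Φ(δ − 2.241) + Φ(−δ − 2.241) = Φ(2.349) + Φ(-6.832) = 0.9906 + 0.0000 = 0.9906.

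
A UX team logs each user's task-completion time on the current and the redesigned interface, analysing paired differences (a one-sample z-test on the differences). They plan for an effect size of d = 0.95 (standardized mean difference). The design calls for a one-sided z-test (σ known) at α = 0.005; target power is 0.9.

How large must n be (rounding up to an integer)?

For power 0.9 need Φ(δ − z_{0.005}) = 0.9, so δ = z_{0.005} + z_{0.10} = 2.576 + 1.282 = 3.857.
δ = d·√n ⇒ n = (δ/d)² = (3.857 / 0.95)² = 16.49.
Rounding up, n = 17.

n = 17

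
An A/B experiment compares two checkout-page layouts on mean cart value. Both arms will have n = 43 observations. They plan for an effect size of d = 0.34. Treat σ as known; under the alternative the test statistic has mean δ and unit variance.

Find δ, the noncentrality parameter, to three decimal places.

δ ≈ 1.577

The noncentrality parameter scales effect size by the design's sample-size factor: δ = d·√(n/2) = 0.34 × √(43/2) = 1.5765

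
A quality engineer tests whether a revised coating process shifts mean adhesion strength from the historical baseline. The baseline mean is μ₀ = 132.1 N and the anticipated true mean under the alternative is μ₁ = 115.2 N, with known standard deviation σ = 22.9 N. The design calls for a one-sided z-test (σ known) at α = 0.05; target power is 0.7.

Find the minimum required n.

n = 9

Standardized effect: d = |μ₁ − μ₀| / σ = |115.2 − 132.1| / 22.9 = 0.7380
Set Φ(δ − 1.645) = 0.7; then δ − 1.645 = Φ⁻¹(0.7) = 0.524, giving δ = 2.169.
δ = d·√n ⇒ n = (δ/d)² = (2.169 / 0.7380)² = 8.64.
Rounding up, n = 9.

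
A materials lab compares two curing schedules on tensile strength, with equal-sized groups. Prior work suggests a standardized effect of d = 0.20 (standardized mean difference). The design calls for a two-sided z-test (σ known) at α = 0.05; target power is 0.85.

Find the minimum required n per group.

n = 449 per group

For power 0.85 need Φ(δ − z_{0.025}) = 0.85, so δ = z_{0.025} + z_{0.15} = 1.960 + 1.036 = 2.996.
(For δ > 0 the lower-tail rejection region contributes negligibly to power, so the one-term inversion is standard.)
δ = d·√(n/2) ⇒ n = 2(δ/d)² = 2 × (2.996 / 0.20)² = 448.92.
Rounding up, n = 449 per group.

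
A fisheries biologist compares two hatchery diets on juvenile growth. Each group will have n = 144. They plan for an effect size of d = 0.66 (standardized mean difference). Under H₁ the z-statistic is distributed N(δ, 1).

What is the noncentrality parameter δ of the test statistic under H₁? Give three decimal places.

δ ≈ 5.600

The noncentrality parameter scales effect size by the design's sample-size factor: δ = d·√(n/2) = 0.66 × √(144/2) = 5.6003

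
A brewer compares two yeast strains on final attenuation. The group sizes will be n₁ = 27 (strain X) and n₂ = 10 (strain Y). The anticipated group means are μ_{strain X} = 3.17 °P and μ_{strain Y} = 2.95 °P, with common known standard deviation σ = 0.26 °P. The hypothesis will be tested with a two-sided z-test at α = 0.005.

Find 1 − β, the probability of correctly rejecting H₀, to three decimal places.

Power ≈ 0.301

Standardized effect: d = |μ_{strain X} − μ_{strain Y}| / σ = |3.17 − 2.95| / 0.26 = 0.8462
Noncentrality parameter: δ = d / √(1/n₁ + 1/n₂) = 0.8462 / √(1/27 + 1/10) = 2.2858
Two-sided α = 0.005 → critical value z_{0.0025} = 2.807.
Power = Φ(δ − 2.807) + Φ(−δ − 2.807) = Φ(-0.521) + Φ(-5.093) = 0.3011 + 0.0000 = 0.3011.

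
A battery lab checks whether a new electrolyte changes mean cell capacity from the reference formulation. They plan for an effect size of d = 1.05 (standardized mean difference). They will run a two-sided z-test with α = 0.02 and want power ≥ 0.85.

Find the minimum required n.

n = 11

Set Φ(δ − 2.326) = 0.85; then δ − 2.326 = Φ⁻¹(0.85) = 1.036, giving δ = 3.363.
(For δ > 0 the lower-tail rejection region contributes negligibly to power, so the one-term inversion is standard.)
δ = d·√n ⇒ n = (δ/d)² = (3.363 / 1.05)² = 10.26.
Rounding up, n = 11.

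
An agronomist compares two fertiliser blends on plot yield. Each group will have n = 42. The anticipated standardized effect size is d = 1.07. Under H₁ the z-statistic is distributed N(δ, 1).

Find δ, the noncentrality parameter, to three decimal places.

The noncentrality parameter scales effect size by the design's sample-size factor: δ = d·√(n/2) = 1.07 × √(42/2) = 4.9034

δ ≈ 4.903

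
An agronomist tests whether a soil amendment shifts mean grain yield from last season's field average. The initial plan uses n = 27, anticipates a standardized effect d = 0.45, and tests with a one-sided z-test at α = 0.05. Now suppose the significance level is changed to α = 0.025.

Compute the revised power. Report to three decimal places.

Power ≈ 0.647

δ = d·√n = 0.45 × √27 = 2.3383 (unchanged). New critical value: z_{0.025} = 1.960.
Revised power = Φ(δ − 1.960) = Φ(0.378) = 0.6474.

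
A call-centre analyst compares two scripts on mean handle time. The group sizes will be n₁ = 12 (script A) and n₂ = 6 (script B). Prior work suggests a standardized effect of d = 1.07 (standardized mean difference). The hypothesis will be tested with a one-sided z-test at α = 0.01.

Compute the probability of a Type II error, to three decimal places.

Noncentrality parameter: δ = d / √(1/n₁ + 1/n₂) = 1.07 / √(1/12 + 1/6) = 2.1400
Critical value for a one-sided test at α = 0.01: z_α = 2.326.
Power = Φ(δ − 2.326) = Φ(-0.186) = 0.4261.
Type II error: β = 1 − power = 1 − 0.4261 = 0.5739.

β ≈ 0.574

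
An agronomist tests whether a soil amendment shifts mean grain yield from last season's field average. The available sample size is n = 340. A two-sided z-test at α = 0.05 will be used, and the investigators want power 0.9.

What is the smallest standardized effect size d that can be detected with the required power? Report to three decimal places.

Need Φ(δ − 1.960) = 0.9, so δ = 1.960 + 1.282 = 3.242.
(Lower-tail contribution to power is negligible for δ > 0.)
δ = d·√n ⇒ d = δ/√n = 3.242/√340 = 0.1758.

d ≈ 0.176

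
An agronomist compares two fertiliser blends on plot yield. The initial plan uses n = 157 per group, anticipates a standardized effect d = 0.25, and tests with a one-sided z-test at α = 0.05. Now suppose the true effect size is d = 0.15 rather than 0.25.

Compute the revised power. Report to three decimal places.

Power ≈ 0.376

With d = 0.15: δ = d·√(n/2) = 0.15 × √(157/2) = 1.3290. Critical value z_{0.05} = 1.645.
Revised power = P(Z > 1.645 − δ) = Φ(-0.316) = 0.3761.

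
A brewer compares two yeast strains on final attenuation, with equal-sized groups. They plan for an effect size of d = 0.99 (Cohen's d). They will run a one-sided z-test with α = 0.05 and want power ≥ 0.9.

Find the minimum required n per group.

Set Φ(δ − 1.645) = 0.9; then δ − 1.645 = Φ⁻¹(0.9) = 1.282, giving δ = 2.926.
δ = d·√(n/2) ⇒ n = 2(δ/d)² = 2 × (2.926 / 0.99)² = 17.48.
Rounding up, n = 18 per group.

n = 18 per group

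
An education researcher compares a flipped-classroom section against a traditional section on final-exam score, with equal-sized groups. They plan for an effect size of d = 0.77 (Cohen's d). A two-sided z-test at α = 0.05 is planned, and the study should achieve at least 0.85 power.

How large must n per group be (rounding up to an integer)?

n = 31 per group

For power 0.85 need Φ(δ − z_{0.025}) = 0.85, so δ = z_{0.025} + z_{0.15} = 1.960 + 1.036 = 2.996.
(The Φ(−δ − z_{α/2}) term is vanishingly small for δ > 0 and is dropped in the standard sample-size formula.)
δ = d·√(n/2) ⇒ n = 2(δ/d)² = 2 × (2.996 / 0.77)² = 30.29.
Round up to the next whole unit.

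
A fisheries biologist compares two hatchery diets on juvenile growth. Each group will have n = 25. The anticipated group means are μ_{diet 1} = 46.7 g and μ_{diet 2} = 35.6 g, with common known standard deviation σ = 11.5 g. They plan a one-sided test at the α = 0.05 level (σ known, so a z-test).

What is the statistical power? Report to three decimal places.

Power ≈ 0.961

Standardized effect: d = |μ_{diet 1} − μ_{diet 2}| / σ = |46.7 − 35.6| / 11.5 = 0.9652
Noncentrality parameter: δ = d·√(n/2) = 0.9652 × √(25/2) = 3.4126
Critical value for a one-sided test at α = 0.05: z_α = 1.645.
Power = P(Z > 1.645 − δ) = Φ(1.768) = 0.9614.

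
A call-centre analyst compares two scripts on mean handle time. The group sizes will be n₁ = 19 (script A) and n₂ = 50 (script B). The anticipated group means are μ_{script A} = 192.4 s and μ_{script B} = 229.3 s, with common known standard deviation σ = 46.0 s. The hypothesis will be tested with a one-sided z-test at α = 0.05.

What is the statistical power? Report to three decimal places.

Power ≈ 0.909

Standardized effect: d = |μ_{script A} − μ_{script B}| / σ = |192.4 − 229.3| / 46.0 = 0.8022
Noncentrality parameter: δ = d / √(1/n₁ + 1/n₂) = 0.8022 / √(1/19 + 1/50) = 2.9765
One-sided α = 0.05 → critical value z_{0.05} = 1.645.
Power = Φ(δ − 1.645) = Φ(1.332) = 0.9085.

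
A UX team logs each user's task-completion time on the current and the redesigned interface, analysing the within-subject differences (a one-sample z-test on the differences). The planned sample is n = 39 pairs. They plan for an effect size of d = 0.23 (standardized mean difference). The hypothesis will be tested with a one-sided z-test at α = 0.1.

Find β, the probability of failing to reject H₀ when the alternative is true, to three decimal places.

β ≈ 0.438

Noncentrality parameter: δ = d·√n = 0.23 × √39 = 1.4363
Critical value for a one-sided test at α = 0.1: z_α = 1.282.
Power = Φ(δ − 1.282) = Φ(0.155) = 0.5615.
Type II error: β = 1 − power = 1 − 0.5615 = 0.4385.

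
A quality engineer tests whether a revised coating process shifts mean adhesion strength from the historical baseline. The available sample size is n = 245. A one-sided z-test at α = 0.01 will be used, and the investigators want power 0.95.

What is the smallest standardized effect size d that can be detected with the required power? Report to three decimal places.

Required noncentrality: δ = z_{0.01} + z_{0.05} = 2.326 + 1.645 = 3.971.
δ = d·√n ⇒ d = δ/√n = 3.971/√245 = 0.2537.

d ≈ 0.254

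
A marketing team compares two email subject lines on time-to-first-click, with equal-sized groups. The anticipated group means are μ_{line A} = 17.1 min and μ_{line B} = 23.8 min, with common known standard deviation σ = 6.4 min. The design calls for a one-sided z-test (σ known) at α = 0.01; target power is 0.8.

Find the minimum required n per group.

n = 19 per group

Standardized effect: d = |μ_{line A} − μ_{line B}| / σ = |17.1 − 23.8| / 6.4 = 1.0469
Set Φ(δ − 2.326) = 0.8; then δ − 2.326 = Φ⁻¹(0.8) = 0.842, giving δ = 3.168.
δ = d·√(n/2) ⇒ n = 2(δ/d)² = 2 × (3.168 / 1.0469)² = 18.31.
Round up to the next whole unit.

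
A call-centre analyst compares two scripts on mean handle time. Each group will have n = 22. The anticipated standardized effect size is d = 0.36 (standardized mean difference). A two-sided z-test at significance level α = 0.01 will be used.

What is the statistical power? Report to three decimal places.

Power ≈ 0.084

Noncentrality parameter: λ = d·√(n/2) = 0.36 × √(22/2) = 1.1940
Two-sided α = 0.01 → critical value z_{0.005} = 2.576.
Power = Φ(λ − 2.576) + Φ(−λ − 2.576) = Φ(-1.382) + Φ(-3.770) = 0.0835 + 0.0001 = 0.0836.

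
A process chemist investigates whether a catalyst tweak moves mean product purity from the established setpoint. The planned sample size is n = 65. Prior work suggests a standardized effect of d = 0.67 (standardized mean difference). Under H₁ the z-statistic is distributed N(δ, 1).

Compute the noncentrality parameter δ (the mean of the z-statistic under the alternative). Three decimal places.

The noncentrality parameter scales effect size by the design's sample-size factor: δ = d·√n = 0.67 × √65 = 5.4017

δ ≈ 5.402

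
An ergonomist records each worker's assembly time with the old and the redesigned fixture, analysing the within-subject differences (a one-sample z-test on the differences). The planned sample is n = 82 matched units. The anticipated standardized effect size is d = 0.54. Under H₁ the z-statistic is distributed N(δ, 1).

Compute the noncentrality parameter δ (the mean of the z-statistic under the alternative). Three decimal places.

δ = d·√n = 0.54 × √82 = 4.8899

δ ≈ 4.890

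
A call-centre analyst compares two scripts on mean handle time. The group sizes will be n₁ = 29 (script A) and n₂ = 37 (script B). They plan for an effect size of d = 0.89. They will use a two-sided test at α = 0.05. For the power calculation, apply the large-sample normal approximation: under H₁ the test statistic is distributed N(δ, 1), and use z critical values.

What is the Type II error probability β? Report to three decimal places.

β ≈ 0.052

Noncentrality parameter: δ = d / √(1/n₁ + 1/n₂) = 0.89 / √(1/29 + 1/37) = 3.5885
Two-sided α = 0.05 → critical value z_{0.025} = 1.960.
Power = Φ(δ − 1.960) + Φ(−δ − 1.960) = Φ(1.629) + Φ(-5.549) = 0.9483 + 0.0000 = 0.9483.
Type II error: β = 1 − power = 1 − 0.9483 = 0.0517.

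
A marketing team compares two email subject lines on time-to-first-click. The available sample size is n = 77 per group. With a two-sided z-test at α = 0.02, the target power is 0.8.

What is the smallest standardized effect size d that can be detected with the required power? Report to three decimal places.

d ≈ 0.511

Need Φ(δ − 2.326) = 0.8, so δ = 2.326 + 0.842 = 3.168.
(The second rejection-region term Φ(−δ − z_{α/2}) is negligible and dropped.)
δ = d·√(n/2) ⇒ d = δ/√(n/2) = 3.168/√(77/2) = 0.5106.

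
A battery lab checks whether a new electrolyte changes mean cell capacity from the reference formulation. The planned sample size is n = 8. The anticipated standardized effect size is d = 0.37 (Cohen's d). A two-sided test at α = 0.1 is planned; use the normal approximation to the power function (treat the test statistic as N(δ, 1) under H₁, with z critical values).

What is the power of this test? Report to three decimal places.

Noncentrality parameter: λ = d·√n = 0.37 × √8 = 1.0465
Critical value for a two-sided test at α = 0.1: z_{α/2} = 1.645.
Power = Φ(λ − 1.645) + Φ(−λ − 1.645) = Φ(-0.598) + Φ(-2.691) = 0.2748 + 0.0036 = 0.2784.

Power ≈ 0.278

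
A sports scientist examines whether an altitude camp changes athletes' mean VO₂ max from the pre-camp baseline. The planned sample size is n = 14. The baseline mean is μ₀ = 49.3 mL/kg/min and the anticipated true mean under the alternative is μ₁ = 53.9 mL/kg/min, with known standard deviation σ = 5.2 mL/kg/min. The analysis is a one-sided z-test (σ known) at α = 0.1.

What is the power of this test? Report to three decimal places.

Standardized effect: d = |μ₁ − μ₀| / σ = |53.9 − 49.3| / 5.2 = 0.8846
Noncentrality parameter: δ = d·√n = 0.8846 × √14 = 3.3099
Critical value for a one-sided test at α = 0.1: z_α = 1.282.
Power = P(Z > 1.282 − δ) = Φ(2.028) = 0.9787.

Power ≈ 0.979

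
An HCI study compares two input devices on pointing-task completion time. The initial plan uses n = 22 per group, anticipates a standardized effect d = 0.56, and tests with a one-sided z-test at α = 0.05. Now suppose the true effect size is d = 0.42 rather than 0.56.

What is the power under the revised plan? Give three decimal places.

With d = 0.42: δ = d·√(n/2) = 0.42 × √(22/2) = 1.3930. Critical value z_{0.05} = 1.645.
Revised power = Φ(δ − 1.645) = Φ(-0.252) = 0.4006.

Power ≈ 0.401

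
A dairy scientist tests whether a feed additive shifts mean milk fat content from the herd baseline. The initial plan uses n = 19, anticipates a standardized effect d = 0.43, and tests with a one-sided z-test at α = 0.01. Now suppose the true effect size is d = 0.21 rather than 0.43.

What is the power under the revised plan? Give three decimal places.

Power ≈ 0.079

With d = 0.21: δ = d·√n = 0.21 × √19 = 0.9154. Critical value z_{0.01} = 2.326.
Revised power = Φ(δ − 2.326) = Φ(-1.411) = 0.0791.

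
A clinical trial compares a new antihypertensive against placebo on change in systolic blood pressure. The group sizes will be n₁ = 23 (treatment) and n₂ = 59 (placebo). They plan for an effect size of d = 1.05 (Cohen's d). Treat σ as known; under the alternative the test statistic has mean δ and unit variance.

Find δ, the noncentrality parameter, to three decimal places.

The noncentrality parameter scales effect size by the design's sample-size factor: δ = d / √(1/n₁ + 1/n₂) = 1.05 / √(1/23 + 1/59) = 4.2714

δ ≈ 4.271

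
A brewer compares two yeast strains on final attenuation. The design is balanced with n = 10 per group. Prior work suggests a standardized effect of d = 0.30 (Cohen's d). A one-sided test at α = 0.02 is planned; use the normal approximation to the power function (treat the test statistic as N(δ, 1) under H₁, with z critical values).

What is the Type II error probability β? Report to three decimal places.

β ≈ 0.917

Noncentrality parameter: δ = d·√(n/2) = 0.30 × √(10/2) = 0.6708
Critical value for a one-sided test at α = 0.02: z_α = 2.054.
Power = P(Z > 2.054 − δ) = Φ(-1.383) = 0.0833.
Type II error: β = 1 − power = 1 − 0.0833 = 0.9167.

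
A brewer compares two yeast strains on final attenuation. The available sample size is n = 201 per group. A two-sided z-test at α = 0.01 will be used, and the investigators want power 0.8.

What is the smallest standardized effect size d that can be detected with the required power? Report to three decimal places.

d ≈ 0.341

Required noncentrality: δ = z_{0.005} + z_{0.20} = 2.576 + 0.842 = 3.417.
(The second rejection-region term Φ(−δ − z_{α/2}) is negligible and dropped.)
δ = d·√(n/2) ⇒ d = δ/√(n/2) = 3.417/√(201/2) = 0.3409.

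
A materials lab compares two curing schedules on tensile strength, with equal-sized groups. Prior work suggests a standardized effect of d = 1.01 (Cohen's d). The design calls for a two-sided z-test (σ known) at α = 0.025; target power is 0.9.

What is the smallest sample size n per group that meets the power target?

For power 0.9 need Φ(δ − z_{0.0125}) = 0.9, so δ = z_{0.0125} + z_{0.10} = 2.241 + 1.282 = 3.523.
(The Φ(−δ − z_{α/2}) term is vanishingly small for δ > 0 and is dropped in the standard sample-size formula.)
δ = d·√(n/2) ⇒ n = 2(δ/d)² = 2 × (3.523 / 1.01)² = 24.33.
Round up to the next whole unit.

n = 25 per group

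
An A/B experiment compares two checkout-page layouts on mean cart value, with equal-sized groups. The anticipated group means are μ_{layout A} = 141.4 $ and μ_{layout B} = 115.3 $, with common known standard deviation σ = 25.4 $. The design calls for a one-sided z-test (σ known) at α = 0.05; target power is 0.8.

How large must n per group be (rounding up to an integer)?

n = 12 per group

Standardized effect: d = |μ_{layout A} − μ_{layout B}| / σ = |141.4 − 115.3| / 25.4 = 1.0276
For power 0.8 need Φ(δ − z_{0.05}) = 0.8, so δ = z_{0.05} + z_{0.20} = 1.645 + 0.842 = 2.486.
δ = d·√(n/2) ⇒ n = 2(δ/d)² = 2 × (2.486 / 1.0276)² = 11.71.
Round up to the next whole unit.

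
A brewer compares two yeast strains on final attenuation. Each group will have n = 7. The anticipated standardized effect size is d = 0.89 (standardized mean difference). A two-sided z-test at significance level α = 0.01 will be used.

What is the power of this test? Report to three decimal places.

Noncentrality parameter: δ = d·√(n/2) = 0.89 × √(7/2) = 1.6650
Two-sided α = 0.01 → critical value z_{0.005} = 2.576.
Power = Φ(δ − 2.576) + Φ(−δ − 2.576) = Φ(-0.911) + Φ(-4.241) = 0.1812 + 0.0000 = 0.1812.

Power ≈ 0.181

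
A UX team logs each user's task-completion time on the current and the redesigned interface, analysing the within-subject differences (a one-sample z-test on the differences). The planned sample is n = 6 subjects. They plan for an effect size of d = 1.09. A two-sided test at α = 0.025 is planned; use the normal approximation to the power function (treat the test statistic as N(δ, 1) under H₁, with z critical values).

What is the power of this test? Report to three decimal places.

Power ≈ 0.666

Noncentrality parameter: λ = d·√n = 1.09 × √6 = 2.6699
Two-sided α = 0.025 → critical value z_{0.0125} = 2.241.
Power = Φ(λ − 2.241) + Φ(−λ − 2.241) = Φ(0.429) + Φ(-4.911) = 0.6659 + 0.0000 = 0.6659.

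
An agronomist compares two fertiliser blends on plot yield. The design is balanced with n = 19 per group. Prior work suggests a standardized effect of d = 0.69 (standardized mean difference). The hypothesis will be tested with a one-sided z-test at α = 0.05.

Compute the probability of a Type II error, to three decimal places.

β ≈ 0.315

Noncentrality parameter: δ = d·√(n/2) = 0.69 × √(19/2) = 2.1267
Critical value for a one-sided test at α = 0.05: z_α = 1.645.
Power = Φ(δ − 1.645) = Φ(0.482) = 0.6851.
Type II error: β = 1 − power = 1 − 0.6851 = 0.3149.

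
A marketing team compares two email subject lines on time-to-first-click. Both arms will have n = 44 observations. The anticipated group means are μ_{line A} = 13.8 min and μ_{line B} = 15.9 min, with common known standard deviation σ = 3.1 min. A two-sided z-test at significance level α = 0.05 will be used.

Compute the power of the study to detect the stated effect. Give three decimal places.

Standardized effect: d = |μ_{line A} − μ_{line B}| / σ = |13.8 − 15.9| / 3.1 = 0.6774
Noncentrality parameter: δ = d·√(n/2) = 0.6774 × √(44/2) = 3.1774
Critical value for a two-sided test at α = 0.05: z_{α/2} = 1.960.
Power = Φ(δ − 1.960) + Φ(−δ − 1.960) = Φ(1.217) + Φ(-5.137) = 0.8883 + 0.0000 = 0.8883.

Power ≈ 0.888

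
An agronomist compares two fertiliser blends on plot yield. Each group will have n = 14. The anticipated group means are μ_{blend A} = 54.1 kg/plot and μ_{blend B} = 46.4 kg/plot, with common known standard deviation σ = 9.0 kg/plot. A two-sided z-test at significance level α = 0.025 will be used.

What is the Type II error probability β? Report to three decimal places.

Standardized effect: d = |μ_{blend A} − μ_{blend B}| / σ = |54.1 − 46.4| / 9.0 = 0.8556
Noncentrality parameter: δ = d·√(n/2) = 0.8556 × √(14/2) = 2.2636
Two-sided α = 0.025 → critical value z_{0.0125} = 2.241.
Power = Φ(δ − 2.241) + Φ(−δ − 2.241) = Φ(0.022) + Φ(-4.505) = 0.5088 + 0.0000 = 0.5089.
Type II error: β = 1 − power = 1 − 0.5089 = 0.4911.

β ≈ 0.491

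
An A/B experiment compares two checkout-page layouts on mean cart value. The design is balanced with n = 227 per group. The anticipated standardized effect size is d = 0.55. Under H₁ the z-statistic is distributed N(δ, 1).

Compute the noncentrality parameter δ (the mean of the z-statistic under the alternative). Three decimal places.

δ = d·√(n/2) = 0.55 × √(227/2) = 5.8595

δ ≈ 5.860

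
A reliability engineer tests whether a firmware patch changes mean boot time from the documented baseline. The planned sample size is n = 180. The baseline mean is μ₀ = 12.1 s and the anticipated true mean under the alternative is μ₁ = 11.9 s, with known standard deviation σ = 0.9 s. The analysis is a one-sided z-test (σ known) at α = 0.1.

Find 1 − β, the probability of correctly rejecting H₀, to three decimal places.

Standardized effect: d = |μ₁ − μ₀| / σ = |11.9 − 12.1| / 0.9 = 0.2222
Noncentrality parameter: δ = d·√n = 0.2222 × √180 = 2.9814
One-sided α = 0.1 → critical value z_{0.1} = 1.282.
Power = P(Z > 1.282 − δ) = Φ(1.700) = 0.9554.

Power ≈ 0.955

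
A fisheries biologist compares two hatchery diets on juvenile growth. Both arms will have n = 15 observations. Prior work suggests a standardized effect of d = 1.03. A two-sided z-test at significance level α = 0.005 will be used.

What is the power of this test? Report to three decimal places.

Noncentrality parameter: δ = d·√(n/2) = 1.03 × √(15/2) = 2.8208
Two-sided α = 0.005 → critical value z_{0.0025} = 2.807.
Power = Φ(δ − 2.807) + Φ(−δ − 2.807) = Φ(0.014) + Φ(-5.628) = 0.5055 + 0.0000 = 0.5055.

Power ≈ 0.505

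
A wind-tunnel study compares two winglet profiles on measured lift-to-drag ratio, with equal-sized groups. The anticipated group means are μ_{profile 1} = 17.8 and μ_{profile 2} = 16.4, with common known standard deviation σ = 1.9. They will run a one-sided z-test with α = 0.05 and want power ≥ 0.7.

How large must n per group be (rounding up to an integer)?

n = 18 per group

Standardized effect: d = |μ_{profile 1} − μ_{profile 2}| / σ = |17.8 − 16.4| / 1.9 = 0.7368
Set Φ(δ − 1.645) = 0.7; then δ − 1.645 = Φ⁻¹(0.7) = 0.524, giving δ = 2.169.
δ = d·√(n/2) ⇒ n = 2(δ/d)² = 2 × (2.169 / 0.7368)² = 17.33.
Round up to the next whole unit.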